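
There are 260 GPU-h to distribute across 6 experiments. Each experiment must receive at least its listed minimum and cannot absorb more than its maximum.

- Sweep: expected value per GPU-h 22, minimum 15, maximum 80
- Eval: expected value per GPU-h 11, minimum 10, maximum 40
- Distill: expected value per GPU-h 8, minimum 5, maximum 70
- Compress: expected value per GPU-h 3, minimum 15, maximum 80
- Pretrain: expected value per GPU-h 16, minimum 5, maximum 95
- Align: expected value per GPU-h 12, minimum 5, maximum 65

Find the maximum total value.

4135

Meeting every minimum uses 15+10+5+15+5+5 = 55 GPU-h, leaving 205.
Order the experiments by expected value per GPU-h: Sweep 22 > Pretrain 16 > Align 12 > Eval 11 > Distill 8 > Compress 3.
Sweep: +65 to 80 (cap) ; 140 left.
Give Pretrain 90 more to hit its cap of 95 ; 50 left.
Only 50 left; Align takes them to reach 55.
Total = 22×80 + 11×10 + 8×5 + 3×15 + 16×95 + 12×55 = 4135.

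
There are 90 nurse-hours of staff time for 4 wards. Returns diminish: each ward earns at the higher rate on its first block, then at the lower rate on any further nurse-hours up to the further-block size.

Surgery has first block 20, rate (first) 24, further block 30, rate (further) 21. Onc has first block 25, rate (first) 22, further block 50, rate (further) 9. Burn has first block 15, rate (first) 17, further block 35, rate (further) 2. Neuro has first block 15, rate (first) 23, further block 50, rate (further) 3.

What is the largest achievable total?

Order all 8 blocks by rate: Surgery/T1 24 > Neuro/T1 23 > Onc/T1 22 > Surgery/T2 21 > Burn/T1 17 > Onc/T2 9 > Neuro/T2 3 > Burn/T2 2.
Surgery T1 at 24: fill all 20 → 70 left.
Fill Neuro T1 block (15 at 23) → 55 left.
Fill Onc T1 block (25 at 22) → 30 left.
Fill Surgery T2 block (30 at 21) → 0 left.
Total = 24×20 + 23×15 + 22×25 + 21×30 = 2005.

2005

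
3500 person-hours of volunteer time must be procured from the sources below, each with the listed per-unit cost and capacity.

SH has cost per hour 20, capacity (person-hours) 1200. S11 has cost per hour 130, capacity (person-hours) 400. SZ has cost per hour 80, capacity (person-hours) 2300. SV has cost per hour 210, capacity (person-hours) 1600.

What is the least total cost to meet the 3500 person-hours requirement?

208000

Cheapest first:
SH (20): use full 1200 → 2300 person-hours to go.
SZ (80): use full 2300 → 0 person-hours to go.
S11, SV: unused.
Cost = 1200×20 + 2300×80 = 208000.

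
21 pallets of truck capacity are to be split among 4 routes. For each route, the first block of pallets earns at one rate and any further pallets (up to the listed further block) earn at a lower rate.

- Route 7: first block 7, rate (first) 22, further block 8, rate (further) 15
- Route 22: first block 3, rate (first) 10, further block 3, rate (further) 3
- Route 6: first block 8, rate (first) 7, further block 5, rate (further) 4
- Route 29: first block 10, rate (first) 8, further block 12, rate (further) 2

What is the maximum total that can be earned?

Treat each block as its own option and order by rate: Route 7/T1 22 > Route 7/T2 15 > Route 22/T1 10 > Route 29/T1 8 > Route 6/T1 7 > Route 6/T2 4 > Route 22/T2 3 > Route 29/T2 2.
Route 7 T1 at 22: fill all 7 ; 14 left.
Route 7/T2 (15): +8 ; 6 left.
Route 22 T1 at 10: fill all 3 ; 3 left.
Route 29 T1 at 8: only 3 left, fill 3.
Total = 22×7 + 15×8 + 10×3 + 8×3 = 328.

328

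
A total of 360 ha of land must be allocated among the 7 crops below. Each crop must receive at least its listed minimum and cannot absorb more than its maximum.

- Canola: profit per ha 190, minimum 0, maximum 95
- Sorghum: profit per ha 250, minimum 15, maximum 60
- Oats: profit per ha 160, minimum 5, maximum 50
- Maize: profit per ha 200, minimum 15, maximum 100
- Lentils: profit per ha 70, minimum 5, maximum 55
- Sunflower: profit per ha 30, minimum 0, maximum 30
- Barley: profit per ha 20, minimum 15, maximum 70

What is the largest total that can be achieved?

Meeting every minimum uses 0+15+5+15+5+0+15 = 55 ha, leaving 305.
Order the crops by profit per ha: Sorghum 250 > Maize 200 > Canola 190 > Oats 160 > Lentils 70 > Sunflower 30 > Barley 20.
Sorghum: +45 to 60 (cap) → 260 left.
Maize: +85 to 100 (cap) → 175 left.
Canola: +95 to 95 (cap) → 80 left.
Oats takes 45 more to reach its cap of 50 → 35 left.
Only 35 left; Lentils takes them to reach 40.
Total = 190×95 + 250×60 + 160×50 + 200×100 + 70×40 + 20×15 = 64150.

64150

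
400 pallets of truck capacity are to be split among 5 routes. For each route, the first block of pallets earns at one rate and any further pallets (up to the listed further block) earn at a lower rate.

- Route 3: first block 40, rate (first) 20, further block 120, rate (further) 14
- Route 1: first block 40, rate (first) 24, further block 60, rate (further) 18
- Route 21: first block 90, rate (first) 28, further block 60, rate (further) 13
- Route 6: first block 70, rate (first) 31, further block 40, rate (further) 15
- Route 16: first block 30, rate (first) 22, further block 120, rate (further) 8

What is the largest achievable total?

9210

Order all 10 blocks by rate: Route 6/tier1 31 > Route 21/tier1 28 > Route 1/tier1 24 > Route 16/tier1 22 > Route 3/tier1 20 > Route 1/tier2 18 > Route 6/tier2 15 > Route 3/tier2 14 > Route 21/tier2 13 > Route 16/tier2 8.
Route 6/tier1 (31): +70 — 330 left.
Fill Route 21 tier1 block (90 at 28) — 240 left.
Route 1/tier1 (24): +40 — 200 left.
Route 16 tier1 at 22: fill all 30 — 170 left.
Route 3 tier1 at 20: fill all 40 — 130 left.
Fill Route 1 tier2 block (60 at 18) — 70 left.
Fill Route 6 tier2 block (40 at 15) — 30 left.
30 remain; put them into Route 3 tier2 at 14.
Total = 31×70 + 28×90 + 24×40 + 22×30 + 20×40 + 18×60 + 15×40 + 14×30 = 9210.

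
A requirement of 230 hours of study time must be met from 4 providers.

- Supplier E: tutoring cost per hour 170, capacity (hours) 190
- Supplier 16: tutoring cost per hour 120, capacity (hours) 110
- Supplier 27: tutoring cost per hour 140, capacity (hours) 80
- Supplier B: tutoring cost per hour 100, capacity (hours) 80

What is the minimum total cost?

26800

Fill from the cheapest provider first.
Take 80 from Supplier B at 100 ; need 150 more.
Take 110 from Supplier 16 at 120 ; need 40 more.
Supplier 27 (140): take the remaining 40 ; done.
Supplier E: unused.
Cost = 80×100 + 110×120 + 40×140 = 26800.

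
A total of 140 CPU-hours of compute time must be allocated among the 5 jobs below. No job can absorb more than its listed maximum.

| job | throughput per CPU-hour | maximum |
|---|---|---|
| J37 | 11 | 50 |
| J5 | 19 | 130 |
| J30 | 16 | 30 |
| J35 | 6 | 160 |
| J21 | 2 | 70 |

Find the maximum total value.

Rank by throughput per CPU-hour: J5 19 > J30 16 > J37 11 > J35 6 > J21 2.
Give J5 130 to hit its cap of 130 → 10 left.
Only 10 left; J30 takes them to reach 10.
Total = 19×130 + 16×10 = 2630.

2630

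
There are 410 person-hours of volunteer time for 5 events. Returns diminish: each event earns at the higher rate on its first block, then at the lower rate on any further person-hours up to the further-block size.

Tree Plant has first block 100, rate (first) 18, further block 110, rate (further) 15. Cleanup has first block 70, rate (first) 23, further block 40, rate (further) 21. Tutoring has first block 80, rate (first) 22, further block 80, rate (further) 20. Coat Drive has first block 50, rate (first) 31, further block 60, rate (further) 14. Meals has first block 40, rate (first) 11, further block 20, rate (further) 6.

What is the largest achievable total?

8980

Order all 10 blocks by rate: Coat Drive/first 31 > Cleanup/first 23 > Tutoring/first 22 > Cleanup/second 21 > Tutoring/second 20 > Tree Plant/first 18 > Tree Plant/second 15 > Coat Drive/second 14 > Meals/first 11 > Meals/second 6.
Coat Drive first at 31: fill all 50 ; 360 left.
Cleanup first at 23: fill all 70 ; 290 left.
Tutoring/first (22): +80 ; 210 left.
Cleanup second at 21: fill all 40 ; 170 left.
Tutoring second at 20: fill all 80 ; 90 left.
Tree Plant/first: +90 of 100 at 18; pool empty.
Total = 31×50 + 23×70 + 22×80 + 21×40 + 20×80 + 18×90 = 8980.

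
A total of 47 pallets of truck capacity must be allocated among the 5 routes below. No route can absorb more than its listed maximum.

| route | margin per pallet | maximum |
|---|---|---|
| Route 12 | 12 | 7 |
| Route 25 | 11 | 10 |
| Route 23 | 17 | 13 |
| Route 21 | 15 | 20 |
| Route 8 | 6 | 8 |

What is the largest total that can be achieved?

Rank by margin per pallet: Route 23 17 > Route 21 15 > Route 12 12 > Route 25 11 > Route 8 6.
Route 23: +13 to 13 (cap) → 34 left.
Route 21 takes 20 to reach its cap of 20 → 14 left.
Route 12 takes 7 to reach its cap of 7 → 7 left.
Route 25: +7 (room for 10) → 7. Pool exhausted.
Total = 12×7 + 11×7 + 17×13 + 15×20 = 682.

682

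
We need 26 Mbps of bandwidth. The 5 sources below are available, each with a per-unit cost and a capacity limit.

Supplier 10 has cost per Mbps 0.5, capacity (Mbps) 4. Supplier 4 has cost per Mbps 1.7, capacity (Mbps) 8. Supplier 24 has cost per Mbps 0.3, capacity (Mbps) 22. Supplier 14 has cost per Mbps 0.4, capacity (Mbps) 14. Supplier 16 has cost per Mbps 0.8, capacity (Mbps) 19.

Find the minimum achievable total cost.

8.2

Use sources in increasing cost order.
Supplier 24 (0.3): use full 22 → 4 Mbps to go.
Take 4 from Supplier 14 at 0.4 to finish.
Supplier 10, Supplier 16, Supplier 4: unused.
Cost = 22×0.3 + 4×0.4 = 8.2.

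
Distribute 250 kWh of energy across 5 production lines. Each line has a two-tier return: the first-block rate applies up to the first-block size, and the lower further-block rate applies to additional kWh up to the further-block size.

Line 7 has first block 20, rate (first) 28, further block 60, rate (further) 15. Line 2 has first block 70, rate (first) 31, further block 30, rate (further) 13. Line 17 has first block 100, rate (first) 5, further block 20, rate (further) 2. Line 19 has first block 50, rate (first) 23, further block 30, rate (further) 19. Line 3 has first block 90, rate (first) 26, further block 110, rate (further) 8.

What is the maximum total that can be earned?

Treat each block as its own option and order by rate: Line 2/tier1 31 > Line 7/tier1 28 > Line 3/tier1 26 > Line 19/tier1 23 > Line 19/tier2 19 > Line 7/tier2 15 > Line 2/tier2 13 > Line 3/tier2 8 > Line 17/tier1 5 > Line 17/tier2 2.
Fill Line 2 tier1 block (70 at 31) — 180 left.
Line 7 tier1 at 28: fill all 20 — 160 left.
Fill Line 3 tier1 block (90 at 26) — 70 left.
Line 19/tier1 (23): +50 — 20 left.
20 remain; put them into Line 19 tier2 at 19.
Total = 31×70 + 28×20 + 26×90 + 23×50 + 19×20 = 6600.

6600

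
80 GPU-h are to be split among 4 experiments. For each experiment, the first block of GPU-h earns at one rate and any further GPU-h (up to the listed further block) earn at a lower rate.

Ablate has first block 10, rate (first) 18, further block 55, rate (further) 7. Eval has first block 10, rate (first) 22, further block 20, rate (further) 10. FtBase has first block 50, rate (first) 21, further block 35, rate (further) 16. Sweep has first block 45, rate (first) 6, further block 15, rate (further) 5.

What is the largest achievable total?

1610

Order all 8 blocks by rate: Eval/first 22 > FtBase/first 21 > Ablate/first 18 > FtBase/second 16 > Eval/second 10 > Ablate/second 7 > Sweep/first 6 > Sweep/second 5.
Eval/first (22): +10 → 70 left.
FtBase first at 21: fill all 50 → 20 left.
Ablate/first (18): +10 → 10 left.
FtBase/second: +10 of 35 at 16; pool empty.
Total = 22×10 + 21×50 + 18×10 + 16×10 = 1610.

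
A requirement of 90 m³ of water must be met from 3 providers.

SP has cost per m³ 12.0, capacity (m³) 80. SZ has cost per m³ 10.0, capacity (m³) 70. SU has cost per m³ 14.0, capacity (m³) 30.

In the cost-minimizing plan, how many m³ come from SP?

20

Fill from the cheapest provider first.
Take 70 from SZ at 10.0 ; need 20 more.
SP at 12.0: take 20 of its 80 ; requirement met.
SU: unused.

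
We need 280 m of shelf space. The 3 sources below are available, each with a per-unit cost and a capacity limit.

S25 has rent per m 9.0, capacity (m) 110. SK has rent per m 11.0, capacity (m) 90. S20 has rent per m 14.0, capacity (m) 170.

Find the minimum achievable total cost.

3100

Fill from the cheapest source first.
S25 (9.0): use full 110 — 170 m to go.
Take 90 from SK at 11.0 — need 80 more.
Take 80 from S20 at 14.0 to finish.
Cost = 110×9.0 + 90×11.0 + 80×14.0 = 3100.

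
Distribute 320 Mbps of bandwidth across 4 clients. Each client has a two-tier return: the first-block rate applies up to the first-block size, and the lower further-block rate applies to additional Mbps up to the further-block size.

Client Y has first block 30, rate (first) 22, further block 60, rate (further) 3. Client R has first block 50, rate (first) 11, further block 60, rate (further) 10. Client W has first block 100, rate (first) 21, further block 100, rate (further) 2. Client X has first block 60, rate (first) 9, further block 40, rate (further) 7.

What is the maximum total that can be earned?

Treat each block as its own option and order by rate: Client Y/first 22 > Client W/first 21 > Client R/first 11 > Client R/second 10 > Client X/first 9 > Client X/second 7 > Client Y/second 3 > Client W/second 2.
Client Y/first (22): +30 → 290 left.
Client W/first (21): +100 → 190 left.
Client R/first (11): +50 → 140 left.
Client R/second (10): +60 → 80 left.
Client X/first (9): +60 → 20 left.
20 remain; put them into Client X second at 7.
Total = 22×30 + 21×100 + 11×50 + 10×60 + 9×60 + 7×20 = 4590.

4590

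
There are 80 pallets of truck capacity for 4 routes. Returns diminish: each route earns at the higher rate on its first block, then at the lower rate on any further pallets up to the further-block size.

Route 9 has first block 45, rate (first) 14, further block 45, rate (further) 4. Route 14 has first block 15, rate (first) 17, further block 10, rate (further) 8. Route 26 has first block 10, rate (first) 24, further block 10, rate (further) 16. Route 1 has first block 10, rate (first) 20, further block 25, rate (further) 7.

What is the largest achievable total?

Rank every tier by rate: Route 26/tier1 24 > Route 1/tier1 20 > Route 14/tier1 17 > Route 26/tier2 16 > Route 9/tier1 14 > Route 14/tier2 8 > Route 1/tier2 7 > Route 9/tier2 4.
Route 26/tier1 (24): +10 — 70 left.
Route 1 tier1 at 20: fill all 10 — 60 left.
Route 14 tier1 at 17: fill all 15 — 45 left.
Route 26/tier2 (16): +10 — 35 left.
35 remain; put them into Route 9 tier1 at 14.
Total = 24×10 + 20×10 + 17×15 + 16×10 + 14×35 = 1345.

1345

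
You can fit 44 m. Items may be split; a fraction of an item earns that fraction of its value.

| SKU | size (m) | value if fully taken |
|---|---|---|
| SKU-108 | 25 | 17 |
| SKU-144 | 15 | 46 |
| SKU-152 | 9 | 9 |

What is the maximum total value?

Sort by value density: SKU-144 46/15≈3.07, SKU-152 9/9≈1, SKU-108 17/25≈0.68.
All 15 m of SKU-144 fit (value 46) → 29 remain.
SKU-152: take in full, 9 m for value 9 → 20 left.
20 m left: a 20/25 share of SKU-108 gives 17×20/25 = 13.6.
Total value = 68.6.

68.6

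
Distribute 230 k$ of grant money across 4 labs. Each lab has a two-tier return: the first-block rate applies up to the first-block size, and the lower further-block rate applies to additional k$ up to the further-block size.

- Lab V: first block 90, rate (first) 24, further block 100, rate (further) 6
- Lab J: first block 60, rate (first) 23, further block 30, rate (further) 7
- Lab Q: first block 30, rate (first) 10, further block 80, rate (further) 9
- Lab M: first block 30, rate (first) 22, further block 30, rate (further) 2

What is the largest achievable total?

4680

Treat each block as its own option and order by rate: Lab V/T1 24 > Lab J/T1 23 > Lab M/T1 22 > Lab Q/T1 10 > Lab Q/T2 9 > Lab J/T2 7 > Lab V/T2 6 > Lab M/T2 2.
Lab V T1 at 24: fill all 90 ; 140 left.
Lab J T1 at 23: fill all 60 ; 80 left.
Lab M T1 at 22: fill all 30 ; 50 left.
Lab Q/T1 (10): +30 ; 20 left.
Lab Q T2 at 9: only 20 left, fill 20.
Total = 24×90 + 23×60 + 22×30 + 10×30 + 9×20 = 4680.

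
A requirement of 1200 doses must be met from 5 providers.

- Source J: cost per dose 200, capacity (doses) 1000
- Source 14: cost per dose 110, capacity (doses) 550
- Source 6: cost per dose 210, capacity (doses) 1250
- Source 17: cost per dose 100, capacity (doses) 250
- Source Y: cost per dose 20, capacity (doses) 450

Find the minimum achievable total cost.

Cheapest first:
Source Y (20): use full 450 → 750 doses to go.
Take 250 from Source 17 at 100 → need 500 more.
Take 500 from Source 14 at 110 to finish.
Source J, Source 6: unused.
Cost = 450×20 + 250×100 + 500×110 = 89000.

89000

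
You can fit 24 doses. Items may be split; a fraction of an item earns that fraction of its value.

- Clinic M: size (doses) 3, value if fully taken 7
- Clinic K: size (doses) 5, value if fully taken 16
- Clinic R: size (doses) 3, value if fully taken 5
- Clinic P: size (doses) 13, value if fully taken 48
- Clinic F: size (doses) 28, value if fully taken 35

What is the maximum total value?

76

Rank by value-to-size ratio: Clinic P 48/13≈3.69, Clinic K 16/5≈3.2, Clinic M 7/3≈2.33, Clinic R 5/3≈1.67, Clinic F 35/28≈1.25.
Clinic P: take in full, 13 doses for value 48 → 11 left.
Clinic K: take in full, 5 doses for value 16 → 6 left.
Take all of Clinic M (3 doses, value 7) → 3 doses left.
Clinic R: take in full, 3 doses for value 5 → 0 left.
Total value = 76.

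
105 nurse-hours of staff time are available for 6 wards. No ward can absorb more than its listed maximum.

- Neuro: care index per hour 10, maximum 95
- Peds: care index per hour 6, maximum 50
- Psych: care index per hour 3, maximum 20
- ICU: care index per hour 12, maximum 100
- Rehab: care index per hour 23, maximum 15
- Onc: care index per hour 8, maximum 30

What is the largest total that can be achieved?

1425

Order the wards by care index per hour: Rehab 23 > ICU 12 > Neuro 10 > Onc 8 > Peds 6 > Psych 3.
Rehab: +15 to 15 (cap) → 90 left.
ICU: +90 (room for 100) → 90. Pool exhausted.
Total = 12×90 + 23×15 = 1425.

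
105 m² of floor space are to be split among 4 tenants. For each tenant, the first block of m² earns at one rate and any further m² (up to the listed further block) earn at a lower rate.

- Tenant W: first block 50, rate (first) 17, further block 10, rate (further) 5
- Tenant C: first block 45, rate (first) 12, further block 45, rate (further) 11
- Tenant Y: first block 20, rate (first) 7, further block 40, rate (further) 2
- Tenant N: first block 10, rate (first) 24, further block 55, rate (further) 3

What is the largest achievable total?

Treat each block as its own option and order by rate: Tenant N/tier1 24 > Tenant W/tier1 17 > Tenant C/tier1 12 > Tenant C/tier2 11 > Tenant Y/tier1 7 > Tenant W/tier2 5 > Tenant N/tier2 3 > Tenant Y/tier2 2.
Fill Tenant N tier1 block (10 at 24) — 95 left.
Fill Tenant W tier1 block (50 at 17) — 45 left.
Tenant C tier1 at 12: fill all 45 — 0 left.
Total = 24×10 + 17×50 + 12×45 = 1630.

1630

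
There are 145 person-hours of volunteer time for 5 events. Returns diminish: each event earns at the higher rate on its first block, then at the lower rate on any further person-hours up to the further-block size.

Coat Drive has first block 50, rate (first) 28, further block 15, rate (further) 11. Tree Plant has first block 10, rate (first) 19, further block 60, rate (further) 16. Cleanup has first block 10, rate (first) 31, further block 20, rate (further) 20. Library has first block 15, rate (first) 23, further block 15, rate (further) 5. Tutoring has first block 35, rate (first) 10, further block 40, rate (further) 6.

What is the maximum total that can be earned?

3285

Rank every tier by rate: Cleanup/tier1 31 > Coat Drive/tier1 28 > Library/tier1 23 > Cleanup/tier2 20 > Tree Plant/tier1 19 > Tree Plant/tier2 16 > Coat Drive/tier2 11 > Tutoring/tier1 10 > Tutoring/tier2 6 > Library/tier2 5.
Cleanup/tier1 (31): +10 ; 135 left.
Fill Coat Drive tier1 block (50 at 28) ; 85 left.
Fill Library tier1 block (15 at 23) ; 70 left.
Cleanup tier2 at 20: fill all 20 ; 50 left.
Tree Plant tier1 at 19: fill all 10 ; 40 left.
40 remain; put them into Tree Plant tier2 at 16.
Total = 31×10 + 28×50 + 23×15 + 20×20 + 19×10 + 16×40 = 3285.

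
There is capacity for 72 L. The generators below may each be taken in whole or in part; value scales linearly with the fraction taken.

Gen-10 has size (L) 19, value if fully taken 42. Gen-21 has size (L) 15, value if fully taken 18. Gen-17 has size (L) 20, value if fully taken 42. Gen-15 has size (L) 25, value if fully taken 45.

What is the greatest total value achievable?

Sort by value density: Gen-10 42/19≈2.21, Gen-17 42/20≈2.1, Gen-15 45/25≈1.8, Gen-21 18/15≈1.2.
Take all of Gen-10 (19 L, value 42) ; 53 L left.
Take all of Gen-17 (20 L, value 42) ; 33 L left.
Gen-15: take in full, 25 L for value 45 ; 8 left.
Only 8 L remain; take 8/15 of Gen-21 for value 18×8/15 = 9.6.
Total value = 138.6.

138.6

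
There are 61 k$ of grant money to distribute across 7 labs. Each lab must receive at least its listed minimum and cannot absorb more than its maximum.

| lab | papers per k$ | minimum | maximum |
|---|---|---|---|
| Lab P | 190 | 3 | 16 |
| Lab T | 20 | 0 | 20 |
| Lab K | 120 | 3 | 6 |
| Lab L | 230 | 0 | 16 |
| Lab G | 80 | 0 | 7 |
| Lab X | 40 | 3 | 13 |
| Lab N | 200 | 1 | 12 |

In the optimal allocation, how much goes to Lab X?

4

Meeting every minimum uses 3+0+3+0+0+3+1 = 10 k$, leaving 51.
Highest papers per k$ first: Lab L 230 > Lab N 200 > Lab P 190 > Lab K 120 > Lab G 80 > Lab X 40 > Lab T 20.
Lab L: +16 to 16 (cap) ; 35 left.
Lab N: +11 to 12 (cap) ; 24 left.
Lab P: +13 to 16 (cap) ; 11 left.
Lab K takes 3 more to reach its cap of 6 ; 8 left.
Lab G: +7 to 7 (cap) ; 1 left.
Lab X has room for 10 more but only 1 remain, so it gets 4.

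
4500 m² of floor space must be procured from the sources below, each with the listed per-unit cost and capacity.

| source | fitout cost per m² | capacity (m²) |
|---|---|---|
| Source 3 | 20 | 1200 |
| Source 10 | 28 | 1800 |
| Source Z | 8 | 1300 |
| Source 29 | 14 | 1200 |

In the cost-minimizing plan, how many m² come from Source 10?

Use sources in increasing cost order.
Take 1300 from Source Z at 8 ; need 3200 more.
Take 1200 from Source 29 at 14 ; need 2000 more.
Source 3 (20): use full 1200 ; 800 m² to go.
Source 10 (28): take the remaining 800 ; done.

800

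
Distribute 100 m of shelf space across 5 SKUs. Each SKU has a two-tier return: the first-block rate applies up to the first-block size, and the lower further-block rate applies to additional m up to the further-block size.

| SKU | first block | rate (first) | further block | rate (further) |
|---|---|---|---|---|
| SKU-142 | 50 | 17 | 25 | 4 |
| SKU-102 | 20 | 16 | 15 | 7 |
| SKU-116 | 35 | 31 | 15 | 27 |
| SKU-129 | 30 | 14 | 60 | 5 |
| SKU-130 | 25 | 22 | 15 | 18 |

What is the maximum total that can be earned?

2480

Order all 10 blocks by rate: SKU-116/tier1 31 > SKU-116/tier2 27 > SKU-130/tier1 22 > SKU-130/tier2 18 > SKU-142/tier1 17 > SKU-102/tier1 16 > SKU-129/tier1 14 > SKU-102/tier2 7 > SKU-129/tier2 5 > SKU-142/tier2 4.
Fill SKU-116 tier1 block (35 at 31) → 65 left.
SKU-116/tier2 (27): +15 → 50 left.
SKU-130 tier1 at 22: fill all 25 → 25 left.
SKU-130 tier2 at 18: fill all 15 → 10 left.
10 remain; put them into SKU-142 tier1 at 17.
Total = 31×35 + 27×15 + 22×25 + 18×15 + 17×10 = 2480.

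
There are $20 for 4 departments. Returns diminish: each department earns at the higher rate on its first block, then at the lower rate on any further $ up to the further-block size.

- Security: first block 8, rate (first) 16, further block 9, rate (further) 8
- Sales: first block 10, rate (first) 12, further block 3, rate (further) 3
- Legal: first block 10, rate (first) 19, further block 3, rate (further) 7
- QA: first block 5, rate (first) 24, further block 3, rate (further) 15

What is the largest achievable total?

Rank every tier by rate: QA/first 24 > Legal/first 19 > Security/first 16 > QA/second 15 > Sales/first 12 > Security/second 8 > Legal/second 7 > Sales/second 3.
QA/first (24): +5 — 15 left.
Legal first at 19: fill all 10 — 5 left.
5 remain; put them into Security first at 16.
Total = 24×5 + 19×10 + 16×5 = 390.

390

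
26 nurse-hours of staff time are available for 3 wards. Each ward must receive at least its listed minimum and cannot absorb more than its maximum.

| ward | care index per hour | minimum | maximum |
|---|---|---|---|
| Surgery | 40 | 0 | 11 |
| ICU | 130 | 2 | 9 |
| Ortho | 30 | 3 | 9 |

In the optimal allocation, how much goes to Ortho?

6

Meeting every minimum uses 0+2+3 = 5 nurse-hours, leaving 21.
Rank by care index per hour: ICU 130 > Surgery 40 > Ortho 30.
ICU: +7 to 9 (cap) — 14 left.
Give Surgery 11 more to hit its cap of 11 — 3 left.
Only 3 left; Ortho takes them to reach 6.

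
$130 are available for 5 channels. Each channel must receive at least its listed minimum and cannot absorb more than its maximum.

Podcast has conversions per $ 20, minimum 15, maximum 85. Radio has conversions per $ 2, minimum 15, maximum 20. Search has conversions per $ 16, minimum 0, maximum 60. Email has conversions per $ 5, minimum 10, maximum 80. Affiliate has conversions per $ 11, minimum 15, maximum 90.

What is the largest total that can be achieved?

2025

Meeting every minimum uses 15+15+0+10+15 = 55 $, leaving 75.
Rank by conversions per $: Podcast 20 > Search 16 > Affiliate 11 > Email 5 > Radio 2.
Podcast: +70 to 85 (cap) → 5 left.
Search: +5 (room for 60) → 5. Pool exhausted.
Total = 20×85 + 2×15 + 16×5 + 5×10 + 11×15 = 2025.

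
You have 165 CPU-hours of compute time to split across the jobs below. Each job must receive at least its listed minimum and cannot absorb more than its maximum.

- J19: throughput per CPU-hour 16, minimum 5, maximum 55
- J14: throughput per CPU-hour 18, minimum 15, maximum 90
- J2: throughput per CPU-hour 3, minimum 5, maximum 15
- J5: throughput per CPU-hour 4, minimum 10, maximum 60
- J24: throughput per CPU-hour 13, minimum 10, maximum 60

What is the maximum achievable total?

Meeting every minimum uses 5+15+5+10+10 = 45 CPU-hours, leaving 120.
Rank by throughput per CPU-hour: J14 18 > J19 16 > J24 13 > J5 4 > J2 3.
J14 takes 75 more to reach its cap of 90 → 45 left.
J19: +45 (room for 50) → 50. Pool exhausted.
Total = 16×50 + 18×90 + 3×5 + 4×10 + 13×10 = 2605.

2605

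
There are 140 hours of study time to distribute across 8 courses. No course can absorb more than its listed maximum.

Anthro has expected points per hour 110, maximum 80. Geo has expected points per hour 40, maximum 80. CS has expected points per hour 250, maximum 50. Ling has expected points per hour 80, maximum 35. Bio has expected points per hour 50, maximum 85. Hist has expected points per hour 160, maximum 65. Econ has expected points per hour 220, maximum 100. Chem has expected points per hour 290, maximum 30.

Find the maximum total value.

34400

Rank by expected points per hour: Chem 290 > CS 250 > Econ 220 > Hist 160 > Anthro 110 > Ling 80 > Bio 50 > Geo 40.
Chem: +30 to 30 (cap) ; 110 left.
Give CS 50 to hit its cap of 50 ; 60 left.
Econ: +60 (room for 100) → 60. Pool exhausted.
Total = 250×50 + 220×60 + 290×30 = 34400.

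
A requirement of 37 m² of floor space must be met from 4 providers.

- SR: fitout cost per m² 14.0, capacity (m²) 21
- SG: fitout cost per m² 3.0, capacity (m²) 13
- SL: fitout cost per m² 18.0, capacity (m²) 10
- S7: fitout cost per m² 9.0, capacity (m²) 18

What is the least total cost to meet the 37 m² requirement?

Fill from the cheapest provider first.
Take 13 from SG at 3.0 ; need 24 more.
Take 18 from S7 at 9.0 ; need 6 more.
Take 6 from SR at 14.0 to finish.
SL: unused.
Cost = 13×3.0 + 18×9.0 + 6×14.0 = 285.

285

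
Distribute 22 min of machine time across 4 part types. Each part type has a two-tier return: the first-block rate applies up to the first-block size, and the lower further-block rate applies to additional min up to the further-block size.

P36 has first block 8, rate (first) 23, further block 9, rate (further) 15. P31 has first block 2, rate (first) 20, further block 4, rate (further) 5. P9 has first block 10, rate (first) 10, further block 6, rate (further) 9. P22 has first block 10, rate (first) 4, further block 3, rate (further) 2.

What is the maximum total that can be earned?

389

Treat each block as its own option and order by rate: P36/tier1 23 > P31/tier1 20 > P36/tier2 15 > P9/tier1 10 > P9/tier2 9 > P31/tier2 5 > P22/tier1 4 > P22/tier2 2.
Fill P36 tier1 block (8 at 23) → 14 left.
P31/tier1 (20): +2 → 12 left.
Fill P36 tier2 block (9 at 15) → 3 left.
P9 tier1 at 10: only 3 left, fill 3.
Total = 23×8 + 20×2 + 15×9 + 10×3 = 389.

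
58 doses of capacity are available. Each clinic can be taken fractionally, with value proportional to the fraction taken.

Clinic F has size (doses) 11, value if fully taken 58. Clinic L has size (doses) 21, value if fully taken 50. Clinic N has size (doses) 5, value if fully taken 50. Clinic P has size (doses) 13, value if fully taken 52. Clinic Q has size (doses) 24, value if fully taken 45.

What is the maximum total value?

225

Sort by value density: Clinic N 50/5≈10, Clinic F 58/11≈5.27, Clinic P 52/13≈4, Clinic L 50/21≈2.38, Clinic Q 45/24≈1.88.
All 5 doses of Clinic N fit (value 50) ; 53 remain.
All 11 doses of Clinic F fit (value 58) ; 42 remain.
All 13 doses of Clinic P fit (value 52) ; 29 remain.
All 21 doses of Clinic L fit (value 50) ; 8 remain.
Only 8 doses remain; take 8/24 of Clinic Q for value 45×8/24 = 15.
Total value = 225.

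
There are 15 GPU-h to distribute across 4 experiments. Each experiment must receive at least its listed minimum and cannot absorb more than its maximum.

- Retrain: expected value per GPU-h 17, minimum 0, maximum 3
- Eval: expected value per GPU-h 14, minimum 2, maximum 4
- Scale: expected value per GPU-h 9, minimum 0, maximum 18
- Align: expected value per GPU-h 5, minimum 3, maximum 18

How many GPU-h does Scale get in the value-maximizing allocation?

5

Meeting every minimum uses 0+2+0+3 = 5 GPU-h, leaving 10.
Order the experiments by expected value per GPU-h: Retrain 17 > Eval 14 > Scale 9 > Align 5.
Give Retrain 3 more to hit its cap of 3 → 7 left.
Give Eval 2 more to hit its cap of 4 → 5 left.
Only 5 left; Scale takes them to reach 5.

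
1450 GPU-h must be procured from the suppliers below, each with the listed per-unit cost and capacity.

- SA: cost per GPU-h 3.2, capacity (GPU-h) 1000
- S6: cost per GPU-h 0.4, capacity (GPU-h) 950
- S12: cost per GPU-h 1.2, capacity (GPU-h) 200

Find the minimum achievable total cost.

Fill from the cheapest supplier first.
Take 950 from S6 at 0.4 — need 500 more.
Take 200 from S12 at 1.2 — need 300 more.
SA (3.2): take the remaining 300 — done.
Cost = 950×0.4 + 200×1.2 + 300×3.2 = 1580.

1580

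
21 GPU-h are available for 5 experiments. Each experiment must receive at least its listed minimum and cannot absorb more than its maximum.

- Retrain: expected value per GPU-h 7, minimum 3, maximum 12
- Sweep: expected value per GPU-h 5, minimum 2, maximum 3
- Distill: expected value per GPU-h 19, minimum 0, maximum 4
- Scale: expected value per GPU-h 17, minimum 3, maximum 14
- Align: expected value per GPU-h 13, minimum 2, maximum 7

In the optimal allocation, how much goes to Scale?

10

Meeting every minimum uses 3+2+0+3+2 = 10 GPU-h, leaving 11.
Order the experiments by expected value per GPU-h: Distill 19 > Scale 17 > Align 13 > Retrain 7 > Sweep 5.
Distill: +4 to 4 (cap) ; 7 left.
Only 7 left; Scale takes them to reach 10.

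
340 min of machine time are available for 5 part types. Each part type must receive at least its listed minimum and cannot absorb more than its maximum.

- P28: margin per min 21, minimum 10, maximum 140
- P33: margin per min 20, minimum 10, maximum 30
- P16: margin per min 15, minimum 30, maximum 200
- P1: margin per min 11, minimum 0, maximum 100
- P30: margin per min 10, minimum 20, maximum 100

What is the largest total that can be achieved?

5990

Meeting every minimum uses 10+10+30+0+20 = 70 min, leaving 270.
Highest margin per min first: P28 21 > P33 20 > P16 15 > P1 11 > P30 10.
P28 takes 130 more to reach its cap of 140 → 140 left.
Give P33 20 more to hit its cap of 30 → 120 left.
Only 120 left; P16 takes them to reach 150.
Total = 21×140 + 20×30 + 15×150 + 10×20 = 5990.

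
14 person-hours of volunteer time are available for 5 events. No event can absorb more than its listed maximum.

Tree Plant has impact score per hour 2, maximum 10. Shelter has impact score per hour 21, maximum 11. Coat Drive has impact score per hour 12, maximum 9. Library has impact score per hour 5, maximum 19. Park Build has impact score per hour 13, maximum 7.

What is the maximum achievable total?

270

Order the events by impact score per hour: Shelter 21 > Park Build 13 > Coat Drive 12 > Library 5 > Tree Plant 2.
Shelter: +11 to 11 (cap) ; 3 left.
Park Build: +3 (room for 7) → 3. Pool exhausted.
Total = 21×11 + 13×3 = 270.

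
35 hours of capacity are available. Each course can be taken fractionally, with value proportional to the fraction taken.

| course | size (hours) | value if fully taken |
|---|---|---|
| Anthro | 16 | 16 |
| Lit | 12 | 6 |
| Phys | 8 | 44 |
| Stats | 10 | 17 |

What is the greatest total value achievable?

Best value per unit of size first: Phys 44/8≈5.5, Stats 17/10≈1.7, Anthro 16/16≈1, Lit 6/12≈0.5.
All 8 hours of Phys fit (value 44) → 27 remain.
Take all of Stats (10 hours, value 17) → 17 hours left.
Take all of Anthro (16 hours, value 16) → 1 hours left.
Fill the last 1 hours with part of Lit: 1/12 of it earns 0.5.
Total value = 77.5.

77.5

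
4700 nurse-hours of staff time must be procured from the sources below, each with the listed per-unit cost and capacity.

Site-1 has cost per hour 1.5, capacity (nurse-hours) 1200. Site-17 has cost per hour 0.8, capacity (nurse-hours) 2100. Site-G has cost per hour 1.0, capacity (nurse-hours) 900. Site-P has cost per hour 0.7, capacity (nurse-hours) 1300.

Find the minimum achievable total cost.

Use sources in increasing cost order.
Site-P (0.7): use full 1300 → 3400 nurse-hours to go.
Site-17 at 0.8: take all 2100 nurse-hours → 1300 still needed.
Site-G at 1.0: take all 900 nurse-hours → 400 still needed.
Take 400 from Site-1 at 1.5 to finish.
Cost = 1300×0.7 + 2100×0.8 + 900×1.0 + 400×1.5 = 4090.

4090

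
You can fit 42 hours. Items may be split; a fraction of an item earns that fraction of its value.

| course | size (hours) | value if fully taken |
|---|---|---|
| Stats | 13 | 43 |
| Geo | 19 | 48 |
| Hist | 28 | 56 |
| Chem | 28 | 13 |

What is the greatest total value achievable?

111

Sort by value density: Stats 43/13≈3.31, Geo 48/19≈2.53, Hist 56/28≈2, Chem 13/28≈0.464.
Stats: take in full, 13 hours for value 43 ; 29 left.
Take all of Geo (19 hours, value 48) ; 10 hours left.
10 hours left: a 10/28 share of Hist gives 56×10/28 = 20.
Total value = 111.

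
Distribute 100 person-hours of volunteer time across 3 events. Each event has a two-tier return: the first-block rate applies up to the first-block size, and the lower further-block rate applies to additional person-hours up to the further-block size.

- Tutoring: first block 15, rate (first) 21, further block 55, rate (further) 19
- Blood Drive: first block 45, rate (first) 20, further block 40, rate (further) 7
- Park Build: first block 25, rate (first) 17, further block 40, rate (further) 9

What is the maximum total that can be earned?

1975

Rank every tier by rate: Tutoring/first 21 > Blood Drive/first 20 > Tutoring/second 19 > Park Build/first 17 > Park Build/second 9 > Blood Drive/second 7.
Tutoring/first (21): +15 → 85 left.
Blood Drive first at 20: fill all 45 → 40 left.
Tutoring/second: +40 of 55 at 19; pool empty.
Total = 21×15 + 20×45 + 19×40 = 1975.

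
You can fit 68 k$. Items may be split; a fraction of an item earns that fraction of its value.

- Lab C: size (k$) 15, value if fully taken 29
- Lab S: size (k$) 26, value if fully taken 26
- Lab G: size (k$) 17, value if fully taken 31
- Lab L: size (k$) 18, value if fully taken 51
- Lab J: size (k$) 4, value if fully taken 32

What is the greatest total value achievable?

Best value per unit of size first: Lab J 32/4≈8, Lab L 51/18≈2.83, Lab C 29/15≈1.93, Lab G 31/17≈1.82, Lab S 26/26≈1.
All 4 k$ of Lab J fit (value 32) → 64 remain.
Lab L: take in full, 18 k$ for value 51 → 46 left.
Take all of Lab C (15 k$, value 29) → 31 k$ left.
All 17 k$ of Lab G fit (value 31) → 14 remain.
Fill the last 14 k$ with part of Lab S: 14/26 of it earns 14.
Total value = 157.

157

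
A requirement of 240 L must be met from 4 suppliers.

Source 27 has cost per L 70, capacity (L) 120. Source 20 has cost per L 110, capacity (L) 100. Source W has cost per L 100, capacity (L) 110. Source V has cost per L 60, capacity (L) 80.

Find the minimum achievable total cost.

17200

Use suppliers in increasing cost order.
Take 80 from Source V at 60 → need 160 more.
Source 27 at 70: take all 120 L → 40 still needed.
Source W (100): take the remaining 40 → done.
Source 20: unused.
Cost = 80×60 + 120×70 + 40×100 = 17200.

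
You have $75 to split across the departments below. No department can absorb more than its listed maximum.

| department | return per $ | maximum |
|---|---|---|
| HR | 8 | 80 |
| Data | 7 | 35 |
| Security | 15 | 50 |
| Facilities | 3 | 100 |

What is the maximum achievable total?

Highest return per $ first: Security 15 > HR 8 > Data 7 > Facilities 3.
Security: +50 to 50 (cap) ; 25 left.
Only 25 left; HR takes them to reach 25.
Total = 8×25 + 15×50 = 950.

950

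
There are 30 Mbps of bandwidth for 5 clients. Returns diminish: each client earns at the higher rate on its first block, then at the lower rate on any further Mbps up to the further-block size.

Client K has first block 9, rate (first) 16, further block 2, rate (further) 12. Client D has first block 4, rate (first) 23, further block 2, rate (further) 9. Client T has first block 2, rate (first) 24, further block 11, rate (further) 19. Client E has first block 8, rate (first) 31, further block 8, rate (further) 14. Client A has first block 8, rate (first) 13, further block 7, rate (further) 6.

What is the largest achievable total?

Order all 10 blocks by rate: Client E/first 31 > Client T/first 24 > Client D/first 23 > Client T/second 19 > Client K/first 16 > Client E/second 14 > Client A/first 13 > Client K/second 12 > Client D/second 9 > Client A/second 6.
Client E first at 31: fill all 8 → 22 left.
Client T/first (24): +2 → 20 left.
Client D first at 23: fill all 4 → 16 left.
Fill Client T second block (11 at 19) → 5 left.
5 remain; put them into Client K first at 16.
Total = 31×8 + 24×2 + 23×4 + 19×11 + 16×5 = 677.

677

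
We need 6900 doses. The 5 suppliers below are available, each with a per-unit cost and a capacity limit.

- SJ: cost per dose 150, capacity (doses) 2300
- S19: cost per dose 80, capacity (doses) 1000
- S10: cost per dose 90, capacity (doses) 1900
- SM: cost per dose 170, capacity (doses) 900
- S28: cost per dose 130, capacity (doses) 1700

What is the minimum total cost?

Cheapest first:
Take 1000 from S19 at 80 — need 5900 more.
S10 at 90: take all 1900 doses — 4000 still needed.
S28 (130): use full 1700 — 2300 doses to go.
SJ (150): use full 2300 — 0 doses to go.
SM: unused.
Cost = 1000×80 + 1900×90 + 1700×130 + 2300×150 = 817000.

817000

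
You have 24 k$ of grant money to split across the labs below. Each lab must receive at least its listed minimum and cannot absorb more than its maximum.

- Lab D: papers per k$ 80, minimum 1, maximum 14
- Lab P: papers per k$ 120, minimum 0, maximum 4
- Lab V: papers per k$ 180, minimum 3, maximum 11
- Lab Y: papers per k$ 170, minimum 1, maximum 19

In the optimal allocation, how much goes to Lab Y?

12

Meeting every minimum uses 1+0+3+1 = 5 k$, leaving 19.
Highest papers per k$ first: Lab V 180 > Lab Y 170 > Lab P 120 > Lab D 80.
Lab V: +8 to 11 (cap) ; 11 left.
Only 11 left; Lab Y takes them to reach 12.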